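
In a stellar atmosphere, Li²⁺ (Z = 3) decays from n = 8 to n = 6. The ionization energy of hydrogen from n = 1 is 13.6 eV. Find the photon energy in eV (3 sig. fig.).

The Bohr energies scale as Z², so for Z = 3: E_n = −122.4/n² eV.
E_8 = −122.4/64 = −1.913 eV and E_6 = −122.4/36 = −3.400 eV.
The photon energy is |E_8 − E_6| = 1.49 eV.

1.49 eV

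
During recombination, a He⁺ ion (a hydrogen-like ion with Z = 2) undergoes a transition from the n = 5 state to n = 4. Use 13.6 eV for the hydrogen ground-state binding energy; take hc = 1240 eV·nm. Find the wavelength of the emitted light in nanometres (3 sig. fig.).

1010 nm

For Z = 2 the level energies scale as Z², so the effective Rydberg energy is 13.6 × 4 = 54.40 eV.
ΔE = 54.40 × (1/4² − 1/5²) = 54.40 × 0.02250 = 1.224 eV.
λ = hc/ΔE = 1240 / 1.224 = 1010 nm.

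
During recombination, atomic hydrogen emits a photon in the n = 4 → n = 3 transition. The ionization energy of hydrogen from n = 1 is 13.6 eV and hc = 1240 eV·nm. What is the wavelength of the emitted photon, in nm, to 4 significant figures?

ΔE = 13.60 × (1/3² − 1/4²) = 13.60 × 0.04861 = 0.6611 eV.
λ = hc/ΔE = 1240 / 0.6611 = 1876 nm.
This line belongs to the Paschen series.

1876 nm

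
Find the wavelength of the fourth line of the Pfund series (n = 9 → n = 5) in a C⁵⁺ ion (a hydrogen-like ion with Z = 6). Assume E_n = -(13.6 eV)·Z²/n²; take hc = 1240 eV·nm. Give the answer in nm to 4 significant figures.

91.58 nm

The Pfund series terminates on n_f = 5; the fourth line has n_i = 5+4 = 9.
ΔE = 489.6 × (1/5² − 1/9²) = 13.54 eV.
λ = 1240 / 13.54 = 91.58 nm.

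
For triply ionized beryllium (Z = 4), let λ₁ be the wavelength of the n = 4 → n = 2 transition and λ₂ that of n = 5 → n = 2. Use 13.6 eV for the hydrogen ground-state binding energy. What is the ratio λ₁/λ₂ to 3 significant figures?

1.12

λ ∝ 1/ΔE ∝ 1/(1/n_f² − 1/n_i²), and the Z² and hc factors cancel in the ratio.
λ₁/λ₂ = (1/2² − 1/5²)/(1/2² − 1/4²) = 0.2100/0.1875 = 1.12.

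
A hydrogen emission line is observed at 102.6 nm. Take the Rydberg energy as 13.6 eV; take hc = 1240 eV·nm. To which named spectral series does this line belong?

ΔE = 1240/102.6 = 12.09 eV.
This matches 13.6 × (1/1² − 1/3²), so n_f = 1: the Lyman series.

Lyman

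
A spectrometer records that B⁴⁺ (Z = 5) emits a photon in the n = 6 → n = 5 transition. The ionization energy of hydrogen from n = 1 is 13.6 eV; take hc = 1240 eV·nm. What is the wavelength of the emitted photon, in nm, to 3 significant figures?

298 nm

For Z = 5 the level energies scale as Z², so the effective Rydberg energy is 13.6 × 25 = 340.0 eV.
ΔE = 340.0 × (1/5² − 1/6²) = 340.0 × 0.01222 = 4.156 eV.
λ = hc/ΔE = 1240 / 4.156 = 298 nm.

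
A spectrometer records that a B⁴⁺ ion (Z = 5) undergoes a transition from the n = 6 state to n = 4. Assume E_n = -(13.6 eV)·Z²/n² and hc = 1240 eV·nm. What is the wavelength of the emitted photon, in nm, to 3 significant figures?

For Z = 5 the level energies scale as Z², so the effective Rydberg energy is 13.6 × 25 = 340.0 eV.
ΔE = 340.0 × (1/4² − 1/6²) = 340.0 × 0.03472 = 11.81 eV.
λ = hc/ΔE = 1240 / 11.81 = 105 nm.

105 nm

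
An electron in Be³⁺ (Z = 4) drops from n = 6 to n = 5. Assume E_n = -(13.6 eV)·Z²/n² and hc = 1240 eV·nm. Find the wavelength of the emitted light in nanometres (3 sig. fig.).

For Z = 4 the level energies scale as Z², so the effective Rydberg energy is 13.6 × 16 = 217.6 eV.
ΔE = 217.6 × (1/5² − 1/6²) = 217.6 × 0.01222 = 2.660 eV.
λ = hc/ΔE = 1240 / 2.660 = 466 nm.

466 nm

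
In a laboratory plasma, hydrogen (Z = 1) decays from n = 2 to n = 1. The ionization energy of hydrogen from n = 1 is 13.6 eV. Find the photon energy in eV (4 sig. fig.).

10.20 eV

E_2 = −13.60/4 = −3.400 eV and E_1 = −13.60/1 = −13.60 eV.
The photon energy is |E_2 − E_1| = 10.20 eV.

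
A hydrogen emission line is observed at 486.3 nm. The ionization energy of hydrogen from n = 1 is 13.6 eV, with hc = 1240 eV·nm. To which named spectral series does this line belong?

Balmer

ΔE = 1240/486.3 = 2.550 eV.
This matches 13.6 × (1/2² − 1/4²), so n_f = 2: the Balmer series.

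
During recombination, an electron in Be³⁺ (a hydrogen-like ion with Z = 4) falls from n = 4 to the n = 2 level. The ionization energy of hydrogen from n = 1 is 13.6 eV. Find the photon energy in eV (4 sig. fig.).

The Bohr energies scale as Z², so for Z = 4: E_n = −217.6/n² eV.
E_4 = −217.6/16 = −13.60 eV and E_2 = −217.6/4 = −54.40 eV.
The photon energy is |E_4 − E_2| = 40.80 eV.

40.80 eV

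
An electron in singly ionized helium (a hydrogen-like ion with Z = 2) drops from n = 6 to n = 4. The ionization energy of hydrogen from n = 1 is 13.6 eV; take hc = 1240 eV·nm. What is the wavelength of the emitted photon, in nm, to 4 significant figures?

656.5 nm

For Z = 2 the level energies scale as Z², so the effective Rydberg energy is 13.6 × 4 = 54.40 eV.
ΔE = 54.40 × (1/4² − 1/6²) = 54.40 × 0.03472 = 1.889 eV.
λ = hc/ΔE = 1240 / 1.889 = 656.5 nm.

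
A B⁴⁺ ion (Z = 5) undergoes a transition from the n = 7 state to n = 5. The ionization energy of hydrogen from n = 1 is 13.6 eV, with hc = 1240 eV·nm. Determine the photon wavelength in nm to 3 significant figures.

186 nm

For Z = 5 the level energies scale as Z², so the effective Rydberg energy is 13.6 × 25 = 340.0 eV.
ΔE = 340.0 × (1/5² − 1/7²) = 340.0 × 0.01959 = 6.661 eV.
λ = hc/ΔE = 1240 / 6.661 = 186 nm.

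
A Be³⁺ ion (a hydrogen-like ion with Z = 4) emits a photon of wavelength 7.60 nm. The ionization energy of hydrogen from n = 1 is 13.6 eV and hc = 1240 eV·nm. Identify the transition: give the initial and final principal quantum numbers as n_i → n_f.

The photon energy is ΔE = hc/λ = 1240 / 7.60 = 163.2 eV.
With Z = 4, ΔE = 217.6 × (1/n_f² − 1/n_i²), so 1/n_f² − 1/n_i² = 0.7498.
Trying n_f = 1 gives 1/n_i² = 0.2502, i.e. n_i ≈ 2; this pair matches.

n_i = 2, n_f = 1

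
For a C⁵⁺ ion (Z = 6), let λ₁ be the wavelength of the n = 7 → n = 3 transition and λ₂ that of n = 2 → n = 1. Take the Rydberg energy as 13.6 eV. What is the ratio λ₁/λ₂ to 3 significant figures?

8.27

λ ∝ 1/ΔE ∝ 1/(1/n_f² − 1/n_i²), and the Z² and hc factors cancel in the ratio.
λ₁/λ₂ = (1/1² − 1/2²)/(1/3² − 1/7²) = 0.7500/0.09070 = 8.27.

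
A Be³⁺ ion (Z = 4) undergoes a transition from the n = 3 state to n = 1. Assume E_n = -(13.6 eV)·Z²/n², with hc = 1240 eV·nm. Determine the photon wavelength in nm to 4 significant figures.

For Z = 4 the level energies scale as Z², so the effective Rydberg energy is 13.6 × 16 = 217.6 eV.
ΔE = 217.6 × (1/1² − 1/3²) = 217.6 × 0.8889 = 193.4 eV.
λ = hc/ΔE = 1240 / 193.4 = 6.411 nm.

6.411 nm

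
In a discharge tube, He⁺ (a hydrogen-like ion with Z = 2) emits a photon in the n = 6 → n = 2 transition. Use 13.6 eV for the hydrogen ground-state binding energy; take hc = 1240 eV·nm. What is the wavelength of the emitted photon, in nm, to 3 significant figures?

For Z = 2 the level energies scale as Z², so the effective Rydberg energy is 13.6 × 4 = 54.40 eV.
ΔE = 54.40 × (1/2² − 1/6²) = 54.40 × 0.2222 = 12.09 eV.
λ = hc/ΔE = 1240 / 12.09 = 103 nm.

103 nm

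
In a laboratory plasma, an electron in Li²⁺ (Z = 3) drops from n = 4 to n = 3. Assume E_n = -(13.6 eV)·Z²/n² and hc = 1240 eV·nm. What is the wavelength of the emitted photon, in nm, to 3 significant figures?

208 nm

For Z = 3 the level energies scale as Z², so the effective Rydberg energy is 13.6 × 9 = 122.4 eV.
ΔE = 122.4 × (1/3² − 1/4²) = 122.4 × 0.04861 = 5.950 eV.
λ = hc/ΔE = 1240 / 5.950 = 208 nm.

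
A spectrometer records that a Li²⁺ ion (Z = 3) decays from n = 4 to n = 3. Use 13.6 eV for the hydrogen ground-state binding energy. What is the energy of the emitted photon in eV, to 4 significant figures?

5.950 eV

The Bohr energies scale as Z², so for Z = 3: E_n = −122.4/n² eV.
E_4 = −122.4/16 = −7.650 eV and E_3 = −122.4/9 = −13.60 eV.
The photon energy is |E_4 − E_3| = 5.950 eV.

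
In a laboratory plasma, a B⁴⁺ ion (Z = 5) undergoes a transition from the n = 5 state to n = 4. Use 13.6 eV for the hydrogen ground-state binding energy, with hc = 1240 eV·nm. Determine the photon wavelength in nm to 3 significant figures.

162 nm

For Z = 5 the level energies scale as Z², so the effective Rydberg energy is 13.6 × 25 = 340.0 eV.
ΔE = 340.0 × (1/4² − 1/5²) = 340.0 × 0.02250 = 7.650 eV.
λ = hc/ΔE = 1240 / 7.650 = 162 nm.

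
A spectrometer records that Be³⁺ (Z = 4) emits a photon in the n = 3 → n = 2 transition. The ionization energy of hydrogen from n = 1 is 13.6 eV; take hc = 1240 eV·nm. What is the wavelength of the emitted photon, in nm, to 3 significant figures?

41.0 nm

For Z = 4 the level energies scale as Z², so the effective Rydberg energy is 13.6 × 16 = 217.6 eV.
ΔE = 217.6 × (1/2² − 1/3²) = 217.6 × 0.1389 = 30.22 eV.
λ = hc/ΔE = 1240 / 30.22 = 41.0 nm.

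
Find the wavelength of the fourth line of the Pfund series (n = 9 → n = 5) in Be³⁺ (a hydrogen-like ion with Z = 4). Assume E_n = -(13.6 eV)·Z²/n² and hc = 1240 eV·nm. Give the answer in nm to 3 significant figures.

206 nm

The Pfund series terminates on n_f = 5; the fourth line has n_i = 5+4 = 9.
ΔE = 217.6 × (1/5² − 1/9²) = 6.018 eV.
λ = 1240 / 6.018 = 206 nm.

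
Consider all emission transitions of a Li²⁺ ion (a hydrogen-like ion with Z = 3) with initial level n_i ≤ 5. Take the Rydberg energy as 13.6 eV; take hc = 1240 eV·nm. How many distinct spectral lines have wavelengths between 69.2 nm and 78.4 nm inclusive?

1

Enumerate all n_i → n_f pairs with 1 ≤ n_f < n_i ≤ 5 and compute λ = 1240 / [13.6·9·(1/n_f² − 1/n_i²)].
Lines falling in [69.2, 78.4] nm: 3→2 (72.94 nm).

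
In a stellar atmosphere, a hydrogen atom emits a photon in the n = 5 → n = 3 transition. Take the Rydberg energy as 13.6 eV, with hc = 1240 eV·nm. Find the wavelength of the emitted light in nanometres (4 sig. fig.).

1282 nm

ΔE = 13.60 × (1/3² − 1/5²) = 13.60 × 0.07111 = 0.9671 eV.
λ = hc/ΔE = 1240 / 0.9671 = 1282 nm.
This line belongs to the Paschen series.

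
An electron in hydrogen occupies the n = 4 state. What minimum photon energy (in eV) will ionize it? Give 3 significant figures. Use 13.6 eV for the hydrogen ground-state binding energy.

0.850 eV

E_4 = −13.60/16 = −0.850 eV, so ionization (to E = 0) requires 0.850 eV.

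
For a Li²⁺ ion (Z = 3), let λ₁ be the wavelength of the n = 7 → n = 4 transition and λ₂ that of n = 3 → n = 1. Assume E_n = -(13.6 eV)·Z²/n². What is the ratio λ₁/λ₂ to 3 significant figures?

21.1

λ ∝ 1/ΔE ∝ 1/(1/n_f² − 1/n_i²), and the Z² and hc factors cancel in the ratio.
λ₁/λ₂ = (1/1² − 1/3²)/(1/4² − 1/7²) = 0.8889/0.04209 = 21.1.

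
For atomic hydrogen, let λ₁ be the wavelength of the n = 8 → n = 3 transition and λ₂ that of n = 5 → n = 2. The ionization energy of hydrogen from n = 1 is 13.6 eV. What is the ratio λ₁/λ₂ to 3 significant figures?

λ ∝ 1/ΔE ∝ 1/(1/n_f² − 1/n_i²), and the Z² and hc factors cancel in the ratio.
λ₁/λ₂ = (1/2² − 1/5²)/(1/3² − 1/8²) = 0.2100/0.09549 = 2.20.

2.20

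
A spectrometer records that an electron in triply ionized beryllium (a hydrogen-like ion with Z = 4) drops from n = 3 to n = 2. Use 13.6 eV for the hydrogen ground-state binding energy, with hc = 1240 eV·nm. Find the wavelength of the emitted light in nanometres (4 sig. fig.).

41.03 nm

For Z = 4 the level energies scale as Z², so the effective Rydberg energy is 13.6 × 16 = 217.6 eV.
ΔE = 217.6 × (1/2² − 1/3²) = 217.6 × 0.1389 = 30.22 eV.
λ = hc/ΔE = 1240 / 30.22 = 41.03 nm.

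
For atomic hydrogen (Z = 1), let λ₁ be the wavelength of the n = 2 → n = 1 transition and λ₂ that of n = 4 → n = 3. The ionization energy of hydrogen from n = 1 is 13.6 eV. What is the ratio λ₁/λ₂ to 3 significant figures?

0.0648

λ ∝ 1/ΔE ∝ 1/(1/n_f² − 1/n_i²), and the Z² and hc factors cancel in the ratio.
λ₁/λ₂ = (1/3² − 1/4²)/(1/1² − 1/2²) = 0.04861/0.7500 = 0.0648.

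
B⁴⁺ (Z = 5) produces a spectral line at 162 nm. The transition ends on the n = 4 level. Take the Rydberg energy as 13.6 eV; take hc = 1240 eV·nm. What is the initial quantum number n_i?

n_i = 5

The photon energy is ΔE = hc/λ = 1240 / 162 = 7.654 eV.
With Z = 5, ΔE = 340.0 × (1/n_f² − 1/n_i²), so 1/n_f² − 1/n_i² = 0.02251.
With n_f = 4: 1/n_i² = 1/16 − 0.02251 = 0.03999, so n_i ≈ 5.00.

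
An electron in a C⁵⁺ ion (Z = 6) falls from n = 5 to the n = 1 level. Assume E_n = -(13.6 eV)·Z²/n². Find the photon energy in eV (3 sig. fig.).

The Bohr energies scale as Z², so for Z = 6: E_n = −489.6/n² eV.
E_5 = −489.6/25 = −19.58 eV and E_1 = −489.6/1 = −489.6 eV.
The photon energy is |E_5 − E_1| = 470 eV.

470 eV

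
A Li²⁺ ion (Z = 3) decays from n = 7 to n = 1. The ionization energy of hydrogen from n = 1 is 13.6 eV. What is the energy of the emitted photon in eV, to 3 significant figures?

120 eV

The Bohr energies scale as Z², so for Z = 3: E_n = −122.4/n² eV.
E_7 = −122.4/49 = −2.498 eV and E_1 = −122.4/1 = −122.4 eV.
The photon energy is |E_7 − E_1| = 120 eV.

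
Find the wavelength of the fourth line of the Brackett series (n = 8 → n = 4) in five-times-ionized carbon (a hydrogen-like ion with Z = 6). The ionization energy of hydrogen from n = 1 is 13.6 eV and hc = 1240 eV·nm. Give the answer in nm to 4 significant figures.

54.03 nm

The Brackett series terminates on n_f = 4; the fourth line has n_i = 4+4 = 8.
ΔE = 489.6 × (1/4² − 1/8²) = 22.95 eV.
λ = 1240 / 22.95 = 54.03 nm.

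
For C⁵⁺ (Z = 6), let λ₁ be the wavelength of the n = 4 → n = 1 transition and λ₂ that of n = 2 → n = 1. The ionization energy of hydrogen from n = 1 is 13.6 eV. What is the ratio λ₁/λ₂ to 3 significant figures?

λ ∝ 1/ΔE ∝ 1/(1/n_f² − 1/n_i²), and the Z² and hc factors cancel in the ratio.
λ₁/λ₂ = (1/1² − 1/2²)/(1/1² − 1/4²) = 0.7500/0.9375 = 0.800.

0.800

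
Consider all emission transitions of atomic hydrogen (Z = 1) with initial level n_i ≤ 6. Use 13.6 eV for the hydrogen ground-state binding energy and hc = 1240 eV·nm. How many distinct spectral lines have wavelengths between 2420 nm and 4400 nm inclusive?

Enumerate all n_i → n_f pairs with 1 ≤ n_f < n_i ≤ 6 and compute λ = 1240 / [13.6·1·(1/n_f² − 1/n_i²)].
Lines falling in [2420, 4400] nm: 6→4 (2626 nm), 5→4 (4052 nm).

2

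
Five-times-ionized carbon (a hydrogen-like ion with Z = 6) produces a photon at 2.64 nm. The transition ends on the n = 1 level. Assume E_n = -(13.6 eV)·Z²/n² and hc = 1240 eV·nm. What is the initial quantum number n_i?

n_i = 5

The photon energy is ΔE = hc/λ = 1240 / 2.64 = 469.7 eV.
With Z = 6, ΔE = 489.6 × (1/n_f² − 1/n_i²), so 1/n_f² − 1/n_i² = 0.9593.
With n_f = 1: 1/n_i² = 1/1 − 0.9593 = 0.04065, so n_i ≈ 4.96.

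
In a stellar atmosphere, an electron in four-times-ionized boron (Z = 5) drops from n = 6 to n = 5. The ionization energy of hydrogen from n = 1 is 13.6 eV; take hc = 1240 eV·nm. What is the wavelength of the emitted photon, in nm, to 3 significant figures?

For Z = 5 the level energies scale as Z², so the effective Rydberg energy is 13.6 × 25 = 340.0 eV.
ΔE = 340.0 × (1/5² − 1/6²) = 340.0 × 0.01222 = 4.156 eV.
λ = hc/ΔE = 1240 / 4.156 = 298 nm.

298 nm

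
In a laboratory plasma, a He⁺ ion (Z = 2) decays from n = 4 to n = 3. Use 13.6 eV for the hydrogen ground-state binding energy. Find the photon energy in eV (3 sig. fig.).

The Bohr energies scale as Z², so for Z = 2: E_n = −54.40/n² eV.
E_4 = −54.40/16 = −3.400 eV and E_3 = −54.40/9 = −6.044 eV.
The photon energy is |E_4 − E_3| = 2.64 eV.

2.64 eV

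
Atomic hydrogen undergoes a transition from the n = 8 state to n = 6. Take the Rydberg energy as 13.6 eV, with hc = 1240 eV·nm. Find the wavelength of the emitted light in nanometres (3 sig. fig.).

7500 nm

ΔE = 13.60 × (1/6² − 1/8²) = 13.60 × 0.01215 = 0.1653 eV.
λ = hc/ΔE = 1240 / 0.1653 = 7500 nm.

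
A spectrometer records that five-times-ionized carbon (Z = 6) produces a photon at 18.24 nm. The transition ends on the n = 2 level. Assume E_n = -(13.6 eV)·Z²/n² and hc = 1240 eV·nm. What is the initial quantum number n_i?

n_i = 3

The photon energy is ΔE = hc/λ = 1240 / 18.24 = 67.98 eV.
With Z = 6, ΔE = 489.6 × (1/n_f² − 1/n_i²), so 1/n_f² − 1/n_i² = 0.1389.
With n_f = 2: 1/n_i² = 1/4 − 0.1389 = 0.1111, so n_i ≈ 3.00.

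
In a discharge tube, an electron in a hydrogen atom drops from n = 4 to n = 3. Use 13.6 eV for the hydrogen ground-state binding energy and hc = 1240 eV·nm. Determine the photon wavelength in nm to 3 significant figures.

ΔE = 13.60 × (1/3² − 1/4²) = 13.60 × 0.04861 = 0.6611 eV.
λ = hc/ΔE = 1240 / 0.6611 = 1880 nm.

1880 nm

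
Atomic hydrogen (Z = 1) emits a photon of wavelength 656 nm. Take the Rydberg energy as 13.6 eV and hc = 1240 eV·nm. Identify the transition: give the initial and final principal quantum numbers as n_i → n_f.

The photon energy is ΔE = hc/λ = 1240 / 656 = 1.890 eV.
With Z = 1, ΔE = 13.60 × (1/n_f² − 1/n_i²), so 1/n_f² − 1/n_i² = 0.1390.
Trying n_f = 2 gives 1/n_i² = 0.1110, i.e. n_i ≈ 3; this pair matches.

n_i = 3, n_f = 2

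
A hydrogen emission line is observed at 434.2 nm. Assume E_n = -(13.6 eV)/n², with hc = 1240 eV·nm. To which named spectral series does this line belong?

ΔE = 1240/434.2 = 2.856 eV.
This matches 13.6 × (1/2² − 1/5²), so n_f = 2: the Balmer series.

Balmer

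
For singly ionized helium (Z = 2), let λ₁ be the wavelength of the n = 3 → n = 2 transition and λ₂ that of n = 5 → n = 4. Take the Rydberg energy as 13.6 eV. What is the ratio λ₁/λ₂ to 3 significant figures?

0.162

λ ∝ 1/ΔE ∝ 1/(1/n_f² − 1/n_i²), and the Z² and hc factors cancel in the ratio.
λ₁/λ₂ = (1/4² − 1/5²)/(1/2² − 1/3²) = 0.02250/0.1389 = 0.162.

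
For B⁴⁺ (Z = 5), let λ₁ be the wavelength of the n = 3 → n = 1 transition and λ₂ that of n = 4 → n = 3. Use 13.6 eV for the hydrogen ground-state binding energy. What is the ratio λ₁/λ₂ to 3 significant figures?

0.0547

λ ∝ 1/ΔE ∝ 1/(1/n_f² − 1/n_i²), and the Z² and hc factors cancel in the ratio.
λ₁/λ₂ = (1/3² − 1/4²)/(1/1² − 1/3²) = 0.04861/0.8889 = 0.0547.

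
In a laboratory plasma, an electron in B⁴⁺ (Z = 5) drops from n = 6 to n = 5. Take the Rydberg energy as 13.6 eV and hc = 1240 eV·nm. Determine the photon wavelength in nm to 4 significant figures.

For Z = 5 the level energies scale as Z², so the effective Rydberg energy is 13.6 × 25 = 340.0 eV.
ΔE = 340.0 × (1/5² − 1/6²) = 340.0 × 0.01222 = 4.156 eV.
λ = hc/ΔE = 1240 / 4.156 = 298.4 nm.

298.4 nm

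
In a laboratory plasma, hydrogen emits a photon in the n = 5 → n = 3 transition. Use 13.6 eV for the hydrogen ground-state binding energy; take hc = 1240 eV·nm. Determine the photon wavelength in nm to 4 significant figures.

ΔE = 13.60 × (1/3² − 1/5²) = 13.60 × 0.07111 = 0.9671 eV.
λ = hc/ΔE = 1240 / 0.9671 = 1282 nm.

1282 nm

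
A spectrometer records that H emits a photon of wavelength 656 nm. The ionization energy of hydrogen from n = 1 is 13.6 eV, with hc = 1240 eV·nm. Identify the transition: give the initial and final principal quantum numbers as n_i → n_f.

The photon energy is ΔE = hc/λ = 1240 / 656 = 1.890 eV.
With Z = 1, ΔE = 13.60 × (1/n_f² − 1/n_i²), so 1/n_f² − 1/n_i² = 0.1390.
Trying n_f = 2 gives 1/n_i² = 0.1110, i.e. n_i ≈ 3; this pair matches.

n_i = 3, n_f = 2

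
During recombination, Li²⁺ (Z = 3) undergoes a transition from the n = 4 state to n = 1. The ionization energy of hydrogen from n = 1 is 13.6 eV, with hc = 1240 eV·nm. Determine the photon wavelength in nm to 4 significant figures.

10.81 nm

For Z = 3 the level energies scale as Z², so the effective Rydberg energy is 13.6 × 9 = 122.4 eV.
ΔE = 122.4 × (1/1² − 1/4²) = 122.4 × 0.9375 = 114.8 eV.
λ = hc/ΔE = 1240 / 114.8 = 10.81 nm.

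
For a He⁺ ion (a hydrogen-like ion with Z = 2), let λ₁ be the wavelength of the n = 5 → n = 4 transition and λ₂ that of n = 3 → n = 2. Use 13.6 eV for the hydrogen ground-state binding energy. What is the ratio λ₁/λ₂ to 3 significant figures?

λ ∝ 1/ΔE ∝ 1/(1/n_f² − 1/n_i²), and the Z² and hc factors cancel in the ratio.
λ₁/λ₂ = (1/2² − 1/3²)/(1/4² − 1/5²) = 0.1389/0.02250 = 6.17.

6.17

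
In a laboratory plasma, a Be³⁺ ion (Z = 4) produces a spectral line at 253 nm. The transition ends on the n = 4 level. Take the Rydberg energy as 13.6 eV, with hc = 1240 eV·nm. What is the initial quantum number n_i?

n_i = 5

The photon energy is ΔE = hc/λ = 1240 / 253 = 4.901 eV.
With Z = 4, ΔE = 217.6 × (1/n_f² − 1/n_i²), so 1/n_f² − 1/n_i² = 0.02252.
With n_f = 4: 1/n_i² = 1/16 − 0.02252 = 0.03998, so n_i ≈ 5.00.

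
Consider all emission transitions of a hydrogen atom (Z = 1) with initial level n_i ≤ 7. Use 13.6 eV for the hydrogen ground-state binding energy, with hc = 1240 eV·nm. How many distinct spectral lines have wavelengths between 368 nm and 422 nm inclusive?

2

Enumerate all n_i → n_f pairs with 1 ≤ n_f < n_i ≤ 7 and compute λ = 1240 / [13.6·1·(1/n_f² − 1/n_i²)].
Lines falling in [368, 422] nm: 7→2 (397.1 nm), 6→2 (410.3 nm).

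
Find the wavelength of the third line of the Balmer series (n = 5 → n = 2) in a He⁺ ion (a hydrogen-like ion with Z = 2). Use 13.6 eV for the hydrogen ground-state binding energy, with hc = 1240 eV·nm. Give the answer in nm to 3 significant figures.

109 nm

The Balmer series terminates on n_f = 2; the third line has n_i = 2+3 = 5.
ΔE = 54.40 × (1/2² − 1/5²) = 11.42 eV.
λ = 1240 / 11.42 = 109 nm.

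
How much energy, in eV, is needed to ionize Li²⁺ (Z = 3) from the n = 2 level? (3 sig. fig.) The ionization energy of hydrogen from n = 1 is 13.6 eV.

E_n = −13.6 Z²/n² = −122.4/n² eV for Z = 3.
E_2 = −122.4/4 = −30.6 eV, so ionization (to E = 0) requires 30.6 eV.

30.6 eV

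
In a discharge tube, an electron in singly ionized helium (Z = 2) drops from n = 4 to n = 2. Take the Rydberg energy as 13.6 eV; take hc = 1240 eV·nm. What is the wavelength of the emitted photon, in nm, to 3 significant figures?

For Z = 2 the level energies scale as Z², so the effective Rydberg energy is 13.6 × 4 = 54.40 eV.
ΔE = 54.40 × (1/2² − 1/4²) = 54.40 × 0.1875 = 10.20 eV.
λ = hc/ΔE = 1240 / 10.20 = 122 nm.

122 nm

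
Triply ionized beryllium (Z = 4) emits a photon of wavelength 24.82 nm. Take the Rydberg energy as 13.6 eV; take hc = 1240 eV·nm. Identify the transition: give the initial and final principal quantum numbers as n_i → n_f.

The photon energy is ΔE = hc/λ = 1240 / 24.82 = 49.96 eV.
With Z = 4, ΔE = 217.6 × (1/n_f² − 1/n_i²), so 1/n_f² − 1/n_i² = 0.2296.
Trying n_f = 2 gives 1/n_i² = 0.02041, i.e. n_i ≈ 7; this pair matches.

n_i = 7, n_f = 2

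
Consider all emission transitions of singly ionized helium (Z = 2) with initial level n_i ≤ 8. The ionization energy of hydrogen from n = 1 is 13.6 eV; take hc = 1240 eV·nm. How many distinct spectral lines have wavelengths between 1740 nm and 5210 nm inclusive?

4

Enumerate all n_i → n_f pairs with 1 ≤ n_f < n_i ≤ 8 and compute λ = 1240 / [13.6·4·(1/n_f² − 1/n_i²)].
Lines falling in [1740, 5210] nm: 6→5 (1865 nm), 8→6 (1876 nm), 7→6 (3093 nm), 8→7 (4765 nm).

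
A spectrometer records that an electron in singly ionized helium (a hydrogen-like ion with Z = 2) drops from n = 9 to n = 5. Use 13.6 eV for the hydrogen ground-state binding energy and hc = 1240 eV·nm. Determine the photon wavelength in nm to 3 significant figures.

For Z = 2 the level energies scale as Z², so the effective Rydberg energy is 13.6 × 4 = 54.40 eV.
ΔE = 54.40 × (1/5² − 1/9²) = 54.40 × 0.02765 = 1.504 eV.
λ = hc/ΔE = 1240 / 1.504 = 824 nm.

824 nm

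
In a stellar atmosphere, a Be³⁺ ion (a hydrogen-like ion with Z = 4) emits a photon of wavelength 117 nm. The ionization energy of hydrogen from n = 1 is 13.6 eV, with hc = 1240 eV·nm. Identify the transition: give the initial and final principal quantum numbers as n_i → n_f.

n_i = 4, n_f = 3

The photon energy is ΔE = hc/λ = 1240 / 117 = 10.60 eV.
With Z = 4, ΔE = 217.6 × (1/n_f² − 1/n_i²), so 1/n_f² − 1/n_i² = 0.04871.
Trying n_f = 3 gives 1/n_i² = 0.06241, i.e. n_i ≈ 4; this pair matches.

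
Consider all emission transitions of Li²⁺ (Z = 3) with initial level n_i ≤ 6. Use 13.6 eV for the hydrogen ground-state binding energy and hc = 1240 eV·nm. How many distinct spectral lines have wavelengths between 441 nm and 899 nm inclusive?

2

Enumerate all n_i → n_f pairs with 1 ≤ n_f < n_i ≤ 6 and compute λ = 1240 / [13.6·9·(1/n_f² − 1/n_i²)].
Lines falling in [441, 899] nm: 5→4 (450.3 nm), 6→5 (828.9 nm).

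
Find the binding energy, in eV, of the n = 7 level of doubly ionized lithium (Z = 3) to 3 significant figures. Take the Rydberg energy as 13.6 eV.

2.50 eV

E_n = −13.6 Z²/n² = −122.4/n² eV for Z = 3.
E_7 = −122.4/49 = −2.50 eV, so ionization (to E = 0) requires 2.50 eV.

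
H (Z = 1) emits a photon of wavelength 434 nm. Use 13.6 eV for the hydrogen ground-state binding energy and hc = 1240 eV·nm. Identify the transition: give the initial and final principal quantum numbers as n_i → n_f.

n_i = 5, n_f = 2

The photon energy is ΔE = hc/λ = 1240 / 434 = 2.857 eV.
With Z = 1, ΔE = 13.60 × (1/n_f² − 1/n_i²), so 1/n_f² − 1/n_i² = 0.2101.
Trying n_f = 2 gives 1/n_i² = 0.03992, i.e. n_i ≈ 5; this pair matches.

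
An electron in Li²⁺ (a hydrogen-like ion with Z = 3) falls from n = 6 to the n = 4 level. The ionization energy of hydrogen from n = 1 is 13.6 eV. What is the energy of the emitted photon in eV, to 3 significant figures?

The Bohr energies scale as Z², so for Z = 3: E_n = −122.4/n² eV.
E_6 = −122.4/36 = −3.400 eV and E_4 = −122.4/16 = −7.650 eV.
The photon energy is |E_6 − E_4| = 4.25 eV.

4.25 eV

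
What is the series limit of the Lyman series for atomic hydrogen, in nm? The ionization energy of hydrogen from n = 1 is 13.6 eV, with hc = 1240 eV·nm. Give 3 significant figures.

The Lyman series has lower level n_f = 1; the series limit corresponds to n_i → ∞.
ΔE_max = 13.6 × 1 / 1² = 13.60 eV.
λ_min = 1240 / 13.60 = 91.2 nm.

91.2 nm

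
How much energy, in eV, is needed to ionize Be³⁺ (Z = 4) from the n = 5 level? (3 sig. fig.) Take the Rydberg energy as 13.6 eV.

8.70 eV

E_n = −13.6 Z²/n² = −217.6/n² eV for Z = 4.
E_5 = −217.6/25 = −8.70 eV, so ionization (to E = 0) requires 8.70 eV.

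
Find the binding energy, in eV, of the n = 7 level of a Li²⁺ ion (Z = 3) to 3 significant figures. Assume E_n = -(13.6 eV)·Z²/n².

E_n = −13.6 Z²/n² = −122.4/n² eV for Z = 3.
E_7 = −122.4/49 = −2.50 eV, so ionization (to E = 0) requires 2.50 eV.

2.50 eV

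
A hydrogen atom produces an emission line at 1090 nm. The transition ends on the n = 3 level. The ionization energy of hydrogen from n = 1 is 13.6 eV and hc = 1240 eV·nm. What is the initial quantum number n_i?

n_i = 6

The photon energy is ΔE = hc/λ = 1240 / 1090 = 1.138 eV.
With Z = 1, ΔE = 13.60 × (1/n_f² − 1/n_i²), so 1/n_f² − 1/n_i² = 0.08365.
With n_f = 3: 1/n_i² = 1/9 − 0.08365 = 0.02746, so n_i ≈ 6.03.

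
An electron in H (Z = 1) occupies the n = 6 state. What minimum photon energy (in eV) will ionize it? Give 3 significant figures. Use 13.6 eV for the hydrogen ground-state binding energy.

E_6 = −13.60/36 = −0.378 eV, so ionization (to E = 0) requires 0.378 eV.

0.378 eV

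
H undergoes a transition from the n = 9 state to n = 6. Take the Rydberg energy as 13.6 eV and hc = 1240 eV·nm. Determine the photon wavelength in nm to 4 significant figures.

5908 nm

ΔE = 13.60 × (1/6² − 1/9²) = 13.60 × 0.01543 = 0.2099 eV.
λ = hc/ΔE = 1240 / 0.2099 = 5908 nm.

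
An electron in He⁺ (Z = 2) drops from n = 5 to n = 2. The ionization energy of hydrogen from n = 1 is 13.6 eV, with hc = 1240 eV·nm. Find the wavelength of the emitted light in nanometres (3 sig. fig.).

109 nm

For Z = 2 the level energies scale as Z², so the effective Rydberg energy is 13.6 × 4 = 54.40 eV.
ΔE = 54.40 × (1/2² − 1/5²) = 54.40 × 0.2100 = 11.42 eV.
λ = hc/ΔE = 1240 / 11.42 = 109 nm.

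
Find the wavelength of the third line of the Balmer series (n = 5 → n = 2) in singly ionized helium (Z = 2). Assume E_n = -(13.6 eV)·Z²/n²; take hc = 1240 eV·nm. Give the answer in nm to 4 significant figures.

The Balmer series terminates on n_f = 2; the third line has n_i = 2+3 = 5.
ΔE = 54.40 × (1/2² − 1/5²) = 11.42 eV.
λ = 1240 / 11.42 = 108.5 nm.

108.5 nm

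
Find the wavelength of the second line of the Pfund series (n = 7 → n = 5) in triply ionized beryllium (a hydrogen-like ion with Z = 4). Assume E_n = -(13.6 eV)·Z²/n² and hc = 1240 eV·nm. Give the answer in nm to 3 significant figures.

291 nm

The Pfund series terminates on n_f = 5; the second line has n_i = 5+2 = 7.
ΔE = 217.6 × (1/5² − 1/7²) = 4.263 eV.
λ = 1240 / 4.263 = 291 nm.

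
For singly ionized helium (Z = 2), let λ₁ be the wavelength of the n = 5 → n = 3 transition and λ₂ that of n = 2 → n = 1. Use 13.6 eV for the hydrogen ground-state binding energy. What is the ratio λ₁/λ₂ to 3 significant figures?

λ ∝ 1/ΔE ∝ 1/(1/n_f² − 1/n_i²), and the Z² and hc factors cancel in the ratio.
λ₁/λ₂ = (1/1² − 1/2²)/(1/3² − 1/5²) = 0.7500/0.07111 = 10.5.

10.5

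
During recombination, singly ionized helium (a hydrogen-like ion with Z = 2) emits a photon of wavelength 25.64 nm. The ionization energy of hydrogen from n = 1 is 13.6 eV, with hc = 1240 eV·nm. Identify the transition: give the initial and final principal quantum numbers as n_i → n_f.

n_i = 3, n_f = 1

The photon energy is ΔE = hc/λ = 1240 / 25.64 = 48.36 eV.
With Z = 2, ΔE = 54.40 × (1/n_f² − 1/n_i²), so 1/n_f² − 1/n_i² = 0.8890.
Trying n_f = 1 gives 1/n_i² = 0.1110, i.e. n_i ≈ 3; this pair matches.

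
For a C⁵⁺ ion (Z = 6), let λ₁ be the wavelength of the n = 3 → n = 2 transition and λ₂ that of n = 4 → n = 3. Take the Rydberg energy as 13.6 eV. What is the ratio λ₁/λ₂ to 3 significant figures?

0.350

λ ∝ 1/ΔE ∝ 1/(1/n_f² − 1/n_i²), and the Z² and hc factors cancel in the ratio.
λ₁/λ₂ = (1/3² − 1/4²)/(1/2² − 1/3²) = 0.04861/0.1389 = 0.350.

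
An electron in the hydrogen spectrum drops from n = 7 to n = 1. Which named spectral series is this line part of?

The series is set by the lower level: n_f = 1 is the Lyman series.

Lyman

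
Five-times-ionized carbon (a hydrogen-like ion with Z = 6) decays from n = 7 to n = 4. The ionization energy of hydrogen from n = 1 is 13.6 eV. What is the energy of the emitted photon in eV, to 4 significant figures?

The Bohr energies scale as Z², so for Z = 6: E_n = −489.6/n² eV.
E_7 = −489.6/49 = −9.992 eV and E_4 = −489.6/16 = −30.60 eV.
The photon energy is |E_7 − E_4| = 20.61 eV.

20.61 eV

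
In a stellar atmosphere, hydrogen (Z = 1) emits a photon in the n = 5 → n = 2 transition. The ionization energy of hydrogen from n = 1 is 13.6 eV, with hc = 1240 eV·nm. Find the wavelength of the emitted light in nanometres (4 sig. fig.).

ΔE = 13.60 × (1/2² − 1/5²) = 13.60 × 0.2100 = 2.856 eV.
λ = hc/ΔE = 1240 / 2.856 = 434.2 nm.
This line belongs to the Balmer series.

434.2 nm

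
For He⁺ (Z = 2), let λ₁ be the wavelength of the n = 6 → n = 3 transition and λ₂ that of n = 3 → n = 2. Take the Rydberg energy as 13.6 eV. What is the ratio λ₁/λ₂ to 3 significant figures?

λ ∝ 1/ΔE ∝ 1/(1/n_f² − 1/n_i²), and the Z² and hc factors cancel in the ratio.
λ₁/λ₂ = (1/2² − 1/3²)/(1/3² − 1/6²) = 0.1389/0.08333 = 1.67.

1.67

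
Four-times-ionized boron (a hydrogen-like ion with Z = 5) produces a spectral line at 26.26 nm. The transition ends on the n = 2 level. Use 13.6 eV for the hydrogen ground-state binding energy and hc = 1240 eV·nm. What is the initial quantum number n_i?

n_i = 3

The photon energy is ΔE = hc/λ = 1240 / 26.26 = 47.22 eV.
With Z = 5, ΔE = 340.0 × (1/n_f² − 1/n_i²), so 1/n_f² − 1/n_i² = 0.1389.
With n_f = 2: 1/n_i² = 1/4 − 0.1389 = 0.1111, so n_i ≈ 3.00.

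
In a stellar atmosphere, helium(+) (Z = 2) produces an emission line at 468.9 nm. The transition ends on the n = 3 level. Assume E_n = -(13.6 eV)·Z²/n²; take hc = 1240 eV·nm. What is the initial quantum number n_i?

n_i = 4

The photon energy is ΔE = hc/λ = 1240 / 468.9 = 2.644 eV.
With Z = 2, ΔE = 54.40 × (1/n_f² − 1/n_i²), so 1/n_f² − 1/n_i² = 0.04861.
With n_f = 3: 1/n_i² = 1/9 − 0.04861 = 0.06250, so n_i ≈ 4.00.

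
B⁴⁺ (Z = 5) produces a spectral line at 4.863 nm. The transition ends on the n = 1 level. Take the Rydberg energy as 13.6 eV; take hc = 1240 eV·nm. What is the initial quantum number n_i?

n_i = 2

The photon energy is ΔE = hc/λ = 1240 / 4.863 = 255.0 eV.
With Z = 5, ΔE = 340.0 × (1/n_f² − 1/n_i²), so 1/n_f² − 1/n_i² = 0.7500.
With n_f = 1: 1/n_i² = 1/1 − 0.7500 = 0.2500, so n_i ≈ 2.00.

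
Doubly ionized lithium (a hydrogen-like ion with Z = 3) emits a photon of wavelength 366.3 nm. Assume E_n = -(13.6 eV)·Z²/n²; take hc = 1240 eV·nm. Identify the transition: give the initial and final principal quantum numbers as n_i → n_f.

The photon energy is ΔE = hc/λ = 1240 / 366.3 = 3.385 eV.
With Z = 3, ΔE = 122.4 × (1/n_f² − 1/n_i²), so 1/n_f² − 1/n_i² = 0.02766.
Trying n_f = 5 gives 1/n_i² = 0.01234, i.e. n_i ≈ 9; this pair matches.

n_i = 9, n_f = 5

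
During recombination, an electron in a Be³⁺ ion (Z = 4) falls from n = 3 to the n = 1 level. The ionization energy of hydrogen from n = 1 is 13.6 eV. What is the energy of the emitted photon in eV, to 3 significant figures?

193 eV

The Bohr energies scale as Z², so for Z = 4: E_n = −217.6/n² eV.
E_3 = −217.6/9 = −24.18 eV and E_1 = −217.6/1 = −217.6 eV.
The photon energy is |E_3 − E_1| = 193 eV.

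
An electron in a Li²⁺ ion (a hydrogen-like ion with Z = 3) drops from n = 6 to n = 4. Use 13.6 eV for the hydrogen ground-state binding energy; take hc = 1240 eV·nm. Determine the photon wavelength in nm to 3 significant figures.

For Z = 3 the level energies scale as Z², so the effective Rydberg energy is 13.6 × 9 = 122.4 eV.
ΔE = 122.4 × (1/4² − 1/6²) = 122.4 × 0.03472 = 4.250 eV.
λ = hc/ΔE = 1240 / 4.250 = 292 nm.

292 nm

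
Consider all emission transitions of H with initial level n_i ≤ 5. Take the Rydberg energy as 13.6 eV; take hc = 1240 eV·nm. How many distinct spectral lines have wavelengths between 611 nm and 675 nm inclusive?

1

Enumerate all n_i → n_f pairs with 1 ≤ n_f < n_i ≤ 5 and compute λ = 1240 / [13.6·1·(1/n_f² − 1/n_i²)].
Lines falling in [611, 675] nm: 3→2 (656.5 nm).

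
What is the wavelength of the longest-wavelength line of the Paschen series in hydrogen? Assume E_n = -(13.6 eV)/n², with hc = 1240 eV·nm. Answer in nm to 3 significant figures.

1880 nm

The Paschen series terminates on n_f = 3; the first line has n_i = 3+1 = 4.
ΔE = 13.60 × (1/3² − 1/4²) = 0.6611 eV.
λ = 1240 / 0.6611 = 1880 nm.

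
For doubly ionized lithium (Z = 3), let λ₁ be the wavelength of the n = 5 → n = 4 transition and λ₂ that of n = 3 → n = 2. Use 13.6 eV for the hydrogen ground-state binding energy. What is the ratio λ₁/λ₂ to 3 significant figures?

λ ∝ 1/ΔE ∝ 1/(1/n_f² − 1/n_i²), and the Z² and hc factors cancel in the ratio.
λ₁/λ₂ = (1/2² − 1/3²)/(1/4² − 1/5²) = 0.1389/0.02250 = 6.17.

6.17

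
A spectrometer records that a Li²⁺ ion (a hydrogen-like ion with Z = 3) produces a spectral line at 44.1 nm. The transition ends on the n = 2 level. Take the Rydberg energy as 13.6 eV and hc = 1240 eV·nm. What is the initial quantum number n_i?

The photon energy is ΔE = hc/λ = 1240 / 44.1 = 28.12 eV.
With Z = 3, ΔE = 122.4 × (1/n_f² − 1/n_i²), so 1/n_f² − 1/n_i² = 0.2297.
With n_f = 2: 1/n_i² = 1/4 − 0.2297 = 0.02028, so n_i ≈ 7.02.

n_i = 7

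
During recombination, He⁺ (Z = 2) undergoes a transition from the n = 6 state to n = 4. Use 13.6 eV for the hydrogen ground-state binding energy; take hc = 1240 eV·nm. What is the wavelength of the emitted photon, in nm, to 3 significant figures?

For Z = 2 the level energies scale as Z², so the effective Rydberg energy is 13.6 × 4 = 54.40 eV.
ΔE = 54.40 × (1/4² − 1/6²) = 54.40 × 0.03472 = 1.889 eV.
λ = hc/ΔE = 1240 / 1.889 = 656 nm.

656 nm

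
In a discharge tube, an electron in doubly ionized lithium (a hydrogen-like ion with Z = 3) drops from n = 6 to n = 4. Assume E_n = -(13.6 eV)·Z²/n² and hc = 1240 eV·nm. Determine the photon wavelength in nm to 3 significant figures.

For Z = 3 the level energies scale as Z², so the effective Rydberg energy is 13.6 × 9 = 122.4 eV.
ΔE = 122.4 × (1/4² − 1/6²) = 122.4 × 0.03472 = 4.250 eV.
λ = hc/ΔE = 1240 / 4.250 = 292 nm.

292 nm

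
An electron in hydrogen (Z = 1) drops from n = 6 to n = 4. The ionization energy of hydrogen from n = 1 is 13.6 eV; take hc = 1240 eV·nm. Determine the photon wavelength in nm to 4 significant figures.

2626 nm

ΔE = 13.60 × (1/4² − 1/6²) = 13.60 × 0.03472 = 0.4722 eV.
λ = hc/ΔE = 1240 / 0.4722 = 2626 nm.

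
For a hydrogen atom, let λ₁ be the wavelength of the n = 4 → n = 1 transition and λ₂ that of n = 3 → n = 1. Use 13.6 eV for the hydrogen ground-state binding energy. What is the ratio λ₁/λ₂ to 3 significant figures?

λ ∝ 1/ΔE ∝ 1/(1/n_f² − 1/n_i²), and the Z² and hc factors cancel in the ratio.
λ₁/λ₂ = (1/1² − 1/3²)/(1/1² − 1/4²) = 0.8889/0.9375 = 0.948.

0.948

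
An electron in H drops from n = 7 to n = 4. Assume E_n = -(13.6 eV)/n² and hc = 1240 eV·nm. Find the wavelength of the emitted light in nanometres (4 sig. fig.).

2166 nm

ΔE = 13.60 × (1/4² − 1/7²) = 13.60 × 0.04209 = 0.5724 eV.
λ = hc/ΔE = 1240 / 0.5724 = 2166 nm.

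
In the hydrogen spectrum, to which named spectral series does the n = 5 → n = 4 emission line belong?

Brackett

The series is set by the lower level: n_f = 4 is the Brackett series.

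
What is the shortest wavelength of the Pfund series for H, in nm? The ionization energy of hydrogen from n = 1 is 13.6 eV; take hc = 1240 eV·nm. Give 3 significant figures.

2280 nm

The Pfund series has lower level n_f = 5; the series limit corresponds to n_i → ∞.
ΔE_max = 13.6 × 1 / 5² = 0.5440 eV.
λ_min = 1240 / 0.5440 = 2280 nm.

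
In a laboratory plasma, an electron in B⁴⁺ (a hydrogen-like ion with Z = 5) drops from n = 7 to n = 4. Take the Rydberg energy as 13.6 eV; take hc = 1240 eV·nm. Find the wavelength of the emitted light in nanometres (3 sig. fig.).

86.6 nm

For Z = 5 the level energies scale as Z², so the effective Rydberg energy is 13.6 × 25 = 340.0 eV.
ΔE = 340.0 × (1/4² − 1/7²) = 340.0 × 0.04209 = 14.31 eV.
λ = hc/ΔE = 1240 / 14.31 = 86.6 nm.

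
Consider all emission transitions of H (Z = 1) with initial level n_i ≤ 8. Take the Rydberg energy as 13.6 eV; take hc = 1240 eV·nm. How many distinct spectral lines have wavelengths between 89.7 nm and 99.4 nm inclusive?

5

Enumerate all n_i → n_f pairs with 1 ≤ n_f < n_i ≤ 8 and compute λ = 1240 / [13.6·1·(1/n_f² − 1/n_i²)].
Lines falling in [89.7, 99.4] nm: 8→1 (92.62 nm), 7→1 (93.08 nm), 6→1 (93.78 nm), 5→1 (94.98 nm), 4→1 (97.25 nm).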